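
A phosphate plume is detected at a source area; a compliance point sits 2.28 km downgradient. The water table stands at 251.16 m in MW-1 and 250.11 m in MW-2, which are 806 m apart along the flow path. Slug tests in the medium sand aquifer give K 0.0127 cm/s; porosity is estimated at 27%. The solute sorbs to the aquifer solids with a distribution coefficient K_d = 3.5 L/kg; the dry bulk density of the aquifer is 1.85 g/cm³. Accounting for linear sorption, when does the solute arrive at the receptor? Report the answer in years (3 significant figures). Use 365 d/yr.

Hydraulic gradient i = (251.16 − 250.11) / 806 = 1.05 / 806 = 0.001303
K = 0.0127 cm/s × 864 = 10.97 m/d
Specific discharge q = 10.97 × 0.001303 = 0.01429 m/d
v_s = q/n_e = 0.01429/0.27 = 0.05294 m/d
Retardation R = 1 + ρ_b·K_d/n = 1 + 1.85×3.5/0.27 = 24.98
Contaminant velocity v_c = v/R = 0.05294/24.98 = 0.002119 m/d
L = 2.28 km = 2280 m
t = L/v_c = 2280/0.002119 = 1.076e6 d
   = 1.076e6/365 = 2950 yr

2950 years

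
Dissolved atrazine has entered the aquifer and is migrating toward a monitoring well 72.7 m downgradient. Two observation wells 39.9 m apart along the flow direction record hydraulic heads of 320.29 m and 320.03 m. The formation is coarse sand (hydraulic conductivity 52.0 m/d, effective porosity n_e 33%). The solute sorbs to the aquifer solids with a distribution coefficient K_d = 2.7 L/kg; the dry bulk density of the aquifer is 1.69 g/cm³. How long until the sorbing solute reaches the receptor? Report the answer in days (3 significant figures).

Hydraulic gradient i = (320.29 − 320.03) / 39.9 = 0.26 / 39.9 = 0.006516
Specific discharge q = 52.0 × 0.006516 = 0.3388 m/d
Average linear velocity = 0.3388 / 0.33 = 1.027 m/d
Retardation R = 1 + ρ_b·K_d/n = 1 + 1.69×2.7/0.33 = 14.83
Contaminant velocity v_c = v/R = 1.027/14.83 = 0.06925 m/d
t = L/v_c = 72.7/0.06925 = 1050 d

1050 days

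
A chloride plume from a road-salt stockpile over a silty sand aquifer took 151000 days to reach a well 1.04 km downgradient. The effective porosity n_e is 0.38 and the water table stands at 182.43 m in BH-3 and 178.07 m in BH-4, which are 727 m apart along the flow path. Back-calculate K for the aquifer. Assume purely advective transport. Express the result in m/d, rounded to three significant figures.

Hydraulic gradient i = (182.43 − 178.07) / 727 = 4.36 / 727 = 0.005997
L = 1.04 km = 1040 m
v = L / t = 1040 / 151000 = 0.006887 m/d
K = v · n / i = 0.006887 × 0.38 / 0.005997 = 0.436 m/d

0.436 m/d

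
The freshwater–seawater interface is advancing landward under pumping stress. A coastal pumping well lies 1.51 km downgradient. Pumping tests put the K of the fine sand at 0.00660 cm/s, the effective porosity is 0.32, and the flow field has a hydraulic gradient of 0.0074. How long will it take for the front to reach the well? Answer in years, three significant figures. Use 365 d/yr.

31.4 years

K = 0.00660 cm/s × 864 = 5.702 m/d
Specific discharge q = 5.702 × 0.0074 = 0.04220 m/d
Average linear velocity = 0.04220 / 0.32 = 0.1319 m/d
L = 1.51 km = 1510 m
t = L / v = 1510 / 0.1319 = 11450 d
   = 11450 / 365 = 31.4 yr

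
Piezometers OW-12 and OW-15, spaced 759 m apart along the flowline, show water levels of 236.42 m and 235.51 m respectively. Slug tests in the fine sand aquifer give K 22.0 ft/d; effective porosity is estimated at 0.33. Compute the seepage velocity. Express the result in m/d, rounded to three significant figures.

0.0244 m/d

Hydraulic gradient i = (236.42 − 235.51) / 759 = 0.91 / 759 = 0.001199
K = 22.0 ft/d × 0.3048 = 6.706 m/d
Darcy flux q = K·i = 6.706 × 0.001199 = 0.008040 m/d
Seepage velocity v = q / n = 0.008040 / 0.33 = 0.02436 m/d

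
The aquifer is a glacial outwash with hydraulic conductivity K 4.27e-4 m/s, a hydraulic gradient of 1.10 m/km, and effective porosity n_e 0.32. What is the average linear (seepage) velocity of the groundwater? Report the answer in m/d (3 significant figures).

0.127 m/d

K = 4.27e-4 m/s × 86400 s/d = 36.89 m/d
q = Ki = 36.89 × 0.0011 = 0.04058 m/d
Seepage velocity v = q / n = 0.04058 / 0.32 = 0.1268 m/d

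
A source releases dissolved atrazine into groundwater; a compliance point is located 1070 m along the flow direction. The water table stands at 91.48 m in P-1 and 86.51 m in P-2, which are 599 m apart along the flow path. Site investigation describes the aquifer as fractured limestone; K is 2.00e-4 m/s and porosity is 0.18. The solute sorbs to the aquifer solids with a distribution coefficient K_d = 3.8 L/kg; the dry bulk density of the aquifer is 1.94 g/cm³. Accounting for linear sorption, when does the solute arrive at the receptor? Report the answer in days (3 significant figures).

Hydraulic gradient i = (91.48 − 86.51) / 599 = 4.97 / 599 = 0.008297
K = 2.00e-4 m/s × 86400 s/d = 17.28 m/d
Darcy flux q = K·i = 17.28 × 0.008297 = 0.1434 m/d
Average linear velocity = 0.1434 / 0.18 = 0.7965 m/d
Retardation R = 1 + ρ_b·K_d/n = 1 + 1.94×3.8/0.18 = 41.96
Contaminant velocity v_c = v/R = 0.7965/41.96 = 0.01899 m/d
t = L/v_c = 1070/0.01899 = 56360 d

56400 days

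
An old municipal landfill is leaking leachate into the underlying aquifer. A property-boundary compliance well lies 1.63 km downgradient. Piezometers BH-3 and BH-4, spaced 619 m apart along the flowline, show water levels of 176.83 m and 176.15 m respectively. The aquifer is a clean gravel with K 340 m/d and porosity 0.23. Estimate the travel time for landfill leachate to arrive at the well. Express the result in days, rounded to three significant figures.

Hydraulic gradient i = (176.83 − 176.15) / 619 = 0.68 / 619 = 0.001099
Darcy flux q = K·i = 340 × 0.001099 = 0.3735 m/d
Average linear velocity = 0.3735 / 0.23 = 1.624 m/d
L = 1.63 km = 1630 m
t = L / v = 1630 / 1.624 = 1004 d

1000 days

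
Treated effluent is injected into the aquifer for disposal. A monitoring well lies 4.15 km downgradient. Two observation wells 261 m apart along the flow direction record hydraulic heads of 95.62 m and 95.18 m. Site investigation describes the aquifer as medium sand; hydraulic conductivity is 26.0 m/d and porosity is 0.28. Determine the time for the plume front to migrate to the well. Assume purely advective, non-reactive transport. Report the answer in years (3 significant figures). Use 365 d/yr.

72.6 years

Hydraulic gradient i = (95.62 − 95.18) / 261 = 0.44 / 261 = 0.001686
Specific discharge q = 26.0 × 0.001686 = 0.04383 m/d
Seepage velocity v = q / n = 0.04383 / 0.28 = 0.1565 m/d
L = 4.15 km = 4150 m
t = L / v = 4150 / 0.1565 = 26510 d
   = 26510 / 365 = 72.6 yr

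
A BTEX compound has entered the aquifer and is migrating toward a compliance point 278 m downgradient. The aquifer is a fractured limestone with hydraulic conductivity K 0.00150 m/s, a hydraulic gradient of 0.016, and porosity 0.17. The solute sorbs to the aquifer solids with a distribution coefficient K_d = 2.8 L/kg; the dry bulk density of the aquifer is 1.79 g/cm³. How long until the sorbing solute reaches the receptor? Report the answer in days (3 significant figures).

695 days

K = 0.00150 m/s × 86400 s/d = 129.6 m/d
q = Ki = 129.6 × 0.016 = 2.074 m/d
Seepage velocity v = q / n = 2.074 / 0.17 = 12.20 m/d
Retardation R = 1 + ρ_b·K_d/n = 1 + 1.79×2.8/0.17 = 30.48
Contaminant velocity v_c = v/R = 12.20/30.48 = 0.4002 m/d
t = L/v_c = 278/0.4002 = 694.7 d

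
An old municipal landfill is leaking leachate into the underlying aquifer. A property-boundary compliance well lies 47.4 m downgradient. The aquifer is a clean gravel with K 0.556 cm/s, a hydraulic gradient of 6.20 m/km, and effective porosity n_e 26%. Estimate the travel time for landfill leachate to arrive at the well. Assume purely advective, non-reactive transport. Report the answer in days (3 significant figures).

4.14 days

K = 0.556 cm/s × 864 = 480.4 m/d
Darcy flux q = K·i = 480.4 × 0.0062 = 2.978 m/d
v_s = q/n_e = 2.978/0.26 = 11.46 m/d
t = L / v = 47.4 / 11.46 = 4.138 d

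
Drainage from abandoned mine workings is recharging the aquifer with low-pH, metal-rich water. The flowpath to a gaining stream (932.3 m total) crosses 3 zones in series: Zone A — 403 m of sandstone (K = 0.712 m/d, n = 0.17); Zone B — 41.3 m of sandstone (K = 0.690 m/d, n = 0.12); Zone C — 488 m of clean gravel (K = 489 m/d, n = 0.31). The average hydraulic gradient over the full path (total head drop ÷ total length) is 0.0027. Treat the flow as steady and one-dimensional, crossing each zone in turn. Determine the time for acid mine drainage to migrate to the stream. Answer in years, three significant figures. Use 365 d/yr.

Continuity: the same q passes through each zone, so ΔH = q·Σ(L_j/K_j) — the zones act as resistances in series.
Σ(L/K) = 403/0.712 + 41.3/0.690 + 488/489 = 566.0 + 59.86 + 0.9980 = 626.9 d
K_eq = L_total / Σ(L/K) = 932.3 / 626.9 = 1.487 m/d
q = K_eq · i = 1.487 × 0.0027 = 0.004016 m/d (same in every zone)
Zone A: v = q/n = 0.004016/0.17 = 0.02362 m/d → t_A = 403/0.02362 = 17060 d
Zone B: v = q/n = 0.004016/0.12 = 0.03346 m/d → t_B = 41.3/0.03346 = 1234 d
Zone C: v = q/n = 0.004016/0.31 = 0.01295 m/d → t_C = 488/0.01295 = 37670 d
Total t = 17060 + 1234 + 37670 = 55970 d
   = 55970 / 365 = 153 yr

153 years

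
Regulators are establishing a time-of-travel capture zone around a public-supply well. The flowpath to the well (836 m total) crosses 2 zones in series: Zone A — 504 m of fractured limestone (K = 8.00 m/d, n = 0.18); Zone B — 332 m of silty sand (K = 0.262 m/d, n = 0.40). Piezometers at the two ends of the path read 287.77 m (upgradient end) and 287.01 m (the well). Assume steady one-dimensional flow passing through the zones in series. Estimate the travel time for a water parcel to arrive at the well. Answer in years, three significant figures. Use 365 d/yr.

1070 years

Total head drop ΔH = 287.77 − 287.01 = 0.76 m
Steady 1-D flow in series ⇒ the Darcy flux q is identical in every zone and the zone head losses add (resistances L/K in series).
Σ(L/K) = 504/8.00 + 332/0.262 = 63.00 + 1267 = 1330 d
q = ΔH / Σ(L/K) = 0.76 / 1330 = 5.714e-4 m/d (same in every zone)
Zone A: v = q/n = 5.714e-4/0.18 = 0.003174 m/d → t_A = 504/0.003174 = 158800 d
Zone B: v = q/n = 5.714e-4/0.40 = 0.001428 m/d → t_B = 332/0.001428 = 232400 d
Total t = 158800 + 232400 = 391200 d
   = 391200 / 365 = 1070 yr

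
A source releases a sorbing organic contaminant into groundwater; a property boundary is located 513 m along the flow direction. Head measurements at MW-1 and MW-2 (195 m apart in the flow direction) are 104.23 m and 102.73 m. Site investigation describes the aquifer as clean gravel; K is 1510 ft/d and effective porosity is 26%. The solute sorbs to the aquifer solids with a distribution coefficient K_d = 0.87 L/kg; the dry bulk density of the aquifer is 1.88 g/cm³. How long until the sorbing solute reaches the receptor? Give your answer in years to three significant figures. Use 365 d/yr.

0.753 years

Hydraulic gradient i = (104.23 − 102.73) / 195 = 1.50 / 195 = 0.007692
K = 1510 ft/d × 0.3048 = 460.2 m/d
Specific discharge q = 460.2 × 0.007692 = 3.540 m/d
v_s = q/n_e = 3.540/0.26 = 13.62 m/d
Retardation R = 1 + ρ_b·K_d/n = 1 + 1.88×0.87/0.26 = 7.291
Contaminant velocity v_c = v/R = 13.62/7.291 = 1.868 m/d
t = L/v_c = 513/1.868 = 274.7 d
   = 274.7/365 = 0.753 yr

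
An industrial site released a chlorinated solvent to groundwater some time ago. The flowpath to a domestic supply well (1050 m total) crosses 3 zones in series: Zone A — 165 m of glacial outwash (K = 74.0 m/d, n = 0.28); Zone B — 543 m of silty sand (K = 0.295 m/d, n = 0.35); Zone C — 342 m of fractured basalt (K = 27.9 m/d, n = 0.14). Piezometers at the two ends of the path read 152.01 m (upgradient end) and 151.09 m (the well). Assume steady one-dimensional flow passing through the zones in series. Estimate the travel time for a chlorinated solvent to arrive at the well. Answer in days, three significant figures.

Total head drop ΔH = 152.01 − 151.09 = 0.92 m
Continuity: the same q passes through each zone, so ΔH = q·Σ(L_j/K_j) — the zones act as resistances in series.
Σ(L/K) = 165/74.0 + 543/0.295 + 342/27.9 = 2.230 + 1841 + 12.26 = 1855 d
q = ΔH / Σ(L/K) = 0.92 / 1855 = 4.959e-4 m/d (same in every zone)
Zone A: v = q/n = 4.959e-4/0.28 = 0.001771 m/d → t_A = 165/0.001771 = 93160 d
Zone B: v = q/n = 4.959e-4/0.35 = 0.001417 m/d → t_B = 543/0.001417 = 383200 d
Zone C: v = q/n = 4.959e-4/0.14 = 0.003542 m/d → t_C = 342/0.003542 = 96550 d
Total t = 93160 + 383200 + 96550 = 572900 d

573000 days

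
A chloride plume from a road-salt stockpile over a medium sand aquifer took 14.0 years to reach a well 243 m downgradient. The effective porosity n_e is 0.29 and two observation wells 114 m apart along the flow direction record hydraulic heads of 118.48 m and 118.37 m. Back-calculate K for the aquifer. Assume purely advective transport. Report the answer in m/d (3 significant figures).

14.3 m/d

Hydraulic gradient i = (118.48 − 118.37) / 114 = 0.11 / 114 = 9.649e-4
t = 14.0 years = 5110 d
v = L / t = 243 / 5110 = 0.04755 m/d
K = v · n / i = 0.04755 × 0.29 / 9.649e-4 = 14.3 m/d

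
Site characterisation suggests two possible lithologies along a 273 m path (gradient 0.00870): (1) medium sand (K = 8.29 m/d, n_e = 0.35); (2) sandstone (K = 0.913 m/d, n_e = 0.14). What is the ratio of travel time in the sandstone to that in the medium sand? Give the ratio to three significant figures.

3.63

Unit 1 (medium sand): v = 8.29×0.0087/0.35 = 0.2061 m/d, t = 273/0.2061 = 1325 d
Unit 2 (sandstone): v = 0.913×0.0087/0.14 = 0.05674 m/d, t = 273/0.05674 = 4812 d
t(sandstone) / t(medium sand) = 4812/1325 = 3.63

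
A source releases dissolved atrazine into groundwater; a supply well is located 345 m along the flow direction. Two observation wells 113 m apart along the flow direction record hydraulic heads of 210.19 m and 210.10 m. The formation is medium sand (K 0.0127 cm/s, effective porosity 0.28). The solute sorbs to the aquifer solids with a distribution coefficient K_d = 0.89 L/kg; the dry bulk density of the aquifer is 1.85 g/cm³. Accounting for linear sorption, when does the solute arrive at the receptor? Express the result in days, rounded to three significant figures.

Hydraulic gradient i = (210.19 − 210.10) / 113 = 0.09 / 113 = 7.965e-4
K = 0.0127 cm/s × 864 = 10.97 m/d
Specific discharge q = 10.97 × 7.965e-4 = 0.008739 m/d
v_s = q/n_e = 0.008739/0.28 = 0.03121 m/d
Retardation R = 1 + ρ_b·K_d/n = 1 + 1.85×0.89/0.28 = 6.880
Contaminant velocity v_c = v/R = 0.03121/6.880 = 0.004536 m/d
t = L/v_c = 345/0.004536 = 76050 d

76100 days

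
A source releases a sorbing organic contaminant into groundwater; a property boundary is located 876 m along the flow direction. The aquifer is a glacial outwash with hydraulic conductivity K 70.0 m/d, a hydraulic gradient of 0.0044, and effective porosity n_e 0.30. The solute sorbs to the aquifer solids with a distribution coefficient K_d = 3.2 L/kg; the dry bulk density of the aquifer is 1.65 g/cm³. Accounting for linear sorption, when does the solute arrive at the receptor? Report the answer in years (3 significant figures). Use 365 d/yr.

43.5 years

Darcy flux q = K·i = 70.0 × 0.0044 = 0.3080 m/d
Average linear velocity = 0.3080 / 0.30 = 1.027 m/d
Retardation R = 1 + ρ_b·K_d/n = 1 + 1.65×3.2/0.30 = 18.60
Contaminant velocity v_c = v/R = 1.027/18.60 = 0.05520 m/d
t = L/v_c = 876/0.05520 = 15870 d
   = 15870/365 = 43.5 yr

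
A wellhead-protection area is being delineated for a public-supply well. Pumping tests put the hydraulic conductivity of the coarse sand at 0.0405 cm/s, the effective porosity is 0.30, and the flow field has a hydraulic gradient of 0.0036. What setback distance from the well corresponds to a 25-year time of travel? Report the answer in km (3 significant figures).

K = 0.0405 cm/s × 864 = 34.99 m/d
Darcy flux q = K·i = 34.99 × 0.0036 = 0.1260 m/d
v = Ki/n = 34.99·0.0036/0.30 = 0.4199 m/d
T = 25 yr × 365 = 9125 d
L = v × T = 0.4199 × 9125 = 3832 m
   = 3.83 km

3.83 km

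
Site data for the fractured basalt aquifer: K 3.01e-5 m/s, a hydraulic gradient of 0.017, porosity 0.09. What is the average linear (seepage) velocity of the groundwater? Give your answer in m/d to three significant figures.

K = 3.01e-5 m/s × 86400 s/d = 2.601 m/d
Darcy flux q = K·i = 2.601 × 0.017 = 0.04421 m/d
Seepage velocity v = q / n = 0.04421 / 0.09 = 0.4912 m/d

0.491 m/d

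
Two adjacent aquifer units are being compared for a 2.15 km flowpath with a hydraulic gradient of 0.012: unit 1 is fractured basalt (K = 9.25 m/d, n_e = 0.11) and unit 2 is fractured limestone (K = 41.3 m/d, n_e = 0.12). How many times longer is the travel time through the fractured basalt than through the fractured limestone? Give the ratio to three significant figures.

4.09

Unit 1 (fractured basalt): v = 9.25×0.012/0.11 = 1.009 m/d, t = 2150/1.009 = 2131 d
Unit 2 (fractured limestone): v = 41.3×0.012/0.12 = 4.130 m/d, t = 2150/4.130 = 520.6 d
t(fractured basalt) / t(fractured limestone) = 2131/520.6 = 4.09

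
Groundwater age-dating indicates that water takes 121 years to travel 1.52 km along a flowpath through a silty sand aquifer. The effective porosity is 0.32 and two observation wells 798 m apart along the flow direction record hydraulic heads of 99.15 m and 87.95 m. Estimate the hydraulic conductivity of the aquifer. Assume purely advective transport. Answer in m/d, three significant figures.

0.785 m/d

Hydraulic gradient i = (99.15 − 87.95) / 798 = 11.20 / 798 = 0.01404
t = 121 years = 44170 d
L = 1.52 km = 1520 m
v = L / t = 1520 / 44170 = 0.03442 m/d
K = v · n / i = 0.03442 × 0.32 / 0.01404 = 0.785 m/d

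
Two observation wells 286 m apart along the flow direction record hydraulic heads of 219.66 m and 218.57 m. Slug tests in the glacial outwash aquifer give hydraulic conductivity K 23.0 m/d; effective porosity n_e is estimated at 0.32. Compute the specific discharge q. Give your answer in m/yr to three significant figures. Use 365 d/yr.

Hydraulic gradient i = (219.66 − 218.57) / 286 = 1.09 / 286 = 0.003811
Specific discharge q = 23.0 × 0.003811 = 0.08766 m/d
   = 0.08766 × 365 = 32.0 m/yr

32.0 m/yr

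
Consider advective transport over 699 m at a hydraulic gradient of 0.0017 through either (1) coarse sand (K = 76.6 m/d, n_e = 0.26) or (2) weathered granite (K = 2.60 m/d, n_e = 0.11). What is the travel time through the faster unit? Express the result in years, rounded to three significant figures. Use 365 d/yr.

3.82 years

Unit 1 (coarse sand): v = 76.6×0.0017/0.26 = 0.5008 m/d, t = 699/0.5008 = 1396 d
Unit 2 (weathered granite): v = 2.60×0.0017/0.11 = 0.04018 m/d, t = 699/0.04018 = 17400 d
Faster: 1396 d / 365 = 3.82 yr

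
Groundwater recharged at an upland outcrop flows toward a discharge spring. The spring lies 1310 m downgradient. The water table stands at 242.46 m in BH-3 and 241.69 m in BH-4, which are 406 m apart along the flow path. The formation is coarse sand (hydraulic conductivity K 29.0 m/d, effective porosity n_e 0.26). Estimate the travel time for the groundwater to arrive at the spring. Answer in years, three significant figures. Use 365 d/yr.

17.0 years

Hydraulic gradient i = (242.46 − 241.69) / 406 = 0.77 / 406 = 0.001897
Specific discharge q = 29.0 × 0.001897 = 0.05500 m/d
Seepage velocity v = q / n = 0.05500 / 0.26 = 0.2115 m/d
t = L / v = 1310 / 0.2115 = 6193 d
   = 6193 / 365 = 17.0 yr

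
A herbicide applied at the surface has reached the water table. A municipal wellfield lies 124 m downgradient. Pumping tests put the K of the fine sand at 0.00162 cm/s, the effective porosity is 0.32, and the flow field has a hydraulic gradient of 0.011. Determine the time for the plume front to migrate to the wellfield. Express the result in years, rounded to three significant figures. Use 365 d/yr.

7.06 years

K = 0.00162 cm/s × 864 = 1.400 m/d
Darcy flux q = K·i = 1.400 × 0.011 = 0.01540 m/d
Seepage velocity v = q / n = 0.01540 / 0.32 = 0.04811 m/d
t = L / v = 124 / 0.04811 = 2577 d
   = 2577 / 365 = 7.06 yr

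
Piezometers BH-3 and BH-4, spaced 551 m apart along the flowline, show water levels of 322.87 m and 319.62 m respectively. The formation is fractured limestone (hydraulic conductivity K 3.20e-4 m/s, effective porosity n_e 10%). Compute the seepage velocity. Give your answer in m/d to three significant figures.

1.63 m/d

Hydraulic gradient i = (322.87 − 319.62) / 551 = 3.25 / 551 = 0.005898
K = 3.20e-4 m/s × 86400 s/d = 27.65 m/d
q = Ki = 27.65 × 0.005898 = 0.1631 m/d
v_s = q/n_e = 0.1631/0.10 = 1.631 m/d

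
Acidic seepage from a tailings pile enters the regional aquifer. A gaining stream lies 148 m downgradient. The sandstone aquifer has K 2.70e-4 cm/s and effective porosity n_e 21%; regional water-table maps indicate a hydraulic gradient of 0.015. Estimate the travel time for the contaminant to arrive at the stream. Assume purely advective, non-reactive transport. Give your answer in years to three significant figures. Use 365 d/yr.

K = 2.70e-4 cm/s × 864 = 0.2333 m/d
Specific discharge q = 0.2333 × 0.015 = 0.003499 m/d
Average linear velocity = 0.003499 / 0.21 = 0.01666 m/d
t = L / v = 148 / 0.01666 = 8882 d
   = 8882 / 365 = 24.3 yr

24.3 years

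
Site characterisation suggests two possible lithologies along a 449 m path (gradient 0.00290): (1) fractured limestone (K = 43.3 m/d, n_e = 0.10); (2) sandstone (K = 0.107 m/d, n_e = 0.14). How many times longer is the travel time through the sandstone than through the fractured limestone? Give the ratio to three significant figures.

Unit 1 (fractured limestone): v = 43.3×0.0029/0.10 = 1.256 m/d, t = 449/1.256 = 357.6 d
Unit 2 (sandstone): v = 0.107×0.0029/0.14 = 0.002216 m/d, t = 449/0.002216 = 202600 d
t(sandstone) / t(fractured limestone) = 202600/357.6 = 567

567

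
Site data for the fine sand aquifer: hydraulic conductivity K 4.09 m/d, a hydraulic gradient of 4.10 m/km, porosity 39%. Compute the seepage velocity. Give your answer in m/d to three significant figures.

0.0430 m/d

Darcy flux q = K·i = 4.09 × 0.0041 = 0.01677 m/d
v_s = q/n_e = 0.01677/0.39 = 0.04300 m/d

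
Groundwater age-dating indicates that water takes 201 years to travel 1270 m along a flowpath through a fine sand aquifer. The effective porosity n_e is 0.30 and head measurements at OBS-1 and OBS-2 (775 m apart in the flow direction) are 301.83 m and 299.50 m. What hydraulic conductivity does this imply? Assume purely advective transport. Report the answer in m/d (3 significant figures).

1.73 m/d

Hydraulic gradient i = (301.83 − 299.50) / 775 = 2.33 / 775 = 0.003006
t = 201 years = 73370 d
v = L / t = 1270 / 73370 = 0.01731 m/d
K = v · n / i = 0.01731 × 0.30 / 0.003006 = 1.73 m/d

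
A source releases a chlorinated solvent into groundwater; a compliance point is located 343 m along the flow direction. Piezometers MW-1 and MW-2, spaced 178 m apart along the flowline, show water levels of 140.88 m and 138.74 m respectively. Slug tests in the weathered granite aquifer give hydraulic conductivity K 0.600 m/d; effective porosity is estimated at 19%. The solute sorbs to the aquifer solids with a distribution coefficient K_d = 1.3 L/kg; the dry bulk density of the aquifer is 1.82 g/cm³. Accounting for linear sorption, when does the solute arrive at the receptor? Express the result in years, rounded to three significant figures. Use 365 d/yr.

333 years

Hydraulic gradient i = (140.88 − 138.74) / 178 = 2.14 / 178 = 0.01202
Darcy flux q = K·i = 0.600 × 0.01202 = 0.007213 m/d
Seepage velocity v = q / n = 0.007213 / 0.19 = 0.03797 m/d
Retardation R = 1 + ρ_b·K_d/n = 1 + 1.82×1.3/0.19 = 13.45
Contaminant velocity v_c = v/R = 0.03797/13.45 = 0.002822 m/d
t = L/v_c = 343/0.002822 = 121500 d
   = 121500/365 = 333 yr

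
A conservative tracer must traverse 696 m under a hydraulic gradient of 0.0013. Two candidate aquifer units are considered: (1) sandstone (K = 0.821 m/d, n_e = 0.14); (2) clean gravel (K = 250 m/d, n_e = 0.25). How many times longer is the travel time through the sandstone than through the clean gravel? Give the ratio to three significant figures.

Unit 1 (sandstone): v = 0.821×0.0013/0.14 = 0.007624 m/d, t = 696/0.007624 = 91300 d
Unit 2 (clean gravel): v = 250×0.0013/0.25 = 1.300 m/d, t = 696/1.300 = 535.4 d
t(sandstone) / t(clean gravel) = 91300/535.4 = 171

171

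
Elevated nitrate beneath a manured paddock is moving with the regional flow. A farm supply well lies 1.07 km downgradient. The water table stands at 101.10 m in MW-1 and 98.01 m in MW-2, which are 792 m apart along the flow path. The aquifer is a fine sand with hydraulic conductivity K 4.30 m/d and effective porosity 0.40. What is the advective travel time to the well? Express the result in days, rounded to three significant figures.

Hydraulic gradient i = (101.10 − 98.01) / 792 = 3.09 / 792 = 0.003902
Specific discharge q = 4.30 × 0.003902 = 0.01678 m/d
Average linear velocity = 0.01678 / 0.40 = 0.04194 m/d
L = 1.07 km = 1070 m
t = L / v = 1070 / 0.04194 = 25510 d

25500 days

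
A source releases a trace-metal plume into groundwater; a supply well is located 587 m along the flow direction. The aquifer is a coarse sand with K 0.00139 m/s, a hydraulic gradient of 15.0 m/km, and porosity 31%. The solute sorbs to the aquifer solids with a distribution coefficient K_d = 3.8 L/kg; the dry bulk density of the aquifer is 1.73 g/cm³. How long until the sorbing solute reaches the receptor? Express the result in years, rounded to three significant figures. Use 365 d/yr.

6.15 years

K = 0.00139 m/s × 86400 s/d = 120.1 m/d
Darcy flux q = K·i = 120.1 × 0.015 = 1.801 m/d
v_s = q/n_e = 1.801/0.31 = 5.811 m/d
Retardation R = 1 + ρ_b·K_d/n = 1 + 1.73×3.8/0.31 = 22.21
Contaminant velocity v_c = v/R = 5.811/22.21 = 0.2617 m/d
t = L/v_c = 587/0.2617 = 2243 d
   = 2243/365 = 6.15 yr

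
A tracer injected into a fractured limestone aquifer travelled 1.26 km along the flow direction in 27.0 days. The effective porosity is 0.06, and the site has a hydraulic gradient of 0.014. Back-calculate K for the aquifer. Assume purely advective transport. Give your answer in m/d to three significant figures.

200 m/d

L = 1.26 km = 1260 m
v = L / t = 1260 / 27.0 = 46.67 m/d
K = v · n / i = 46.67 × 0.06 / 0.014 = 200 m/d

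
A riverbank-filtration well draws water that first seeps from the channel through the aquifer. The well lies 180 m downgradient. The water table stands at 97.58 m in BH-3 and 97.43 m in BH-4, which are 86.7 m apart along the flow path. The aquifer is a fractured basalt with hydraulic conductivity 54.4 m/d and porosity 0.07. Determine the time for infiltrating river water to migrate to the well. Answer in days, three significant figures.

Hydraulic gradient i = (97.58 − 97.43) / 86.7 = 0.15 / 86.7 = 0.001730
Specific discharge q = 54.4 × 0.001730 = 0.09412 m/d
Seepage velocity v = q / n = 0.09412 / 0.07 = 1.345 m/d
t = L / v = 180 / 1.345 = 133.9 d

134 days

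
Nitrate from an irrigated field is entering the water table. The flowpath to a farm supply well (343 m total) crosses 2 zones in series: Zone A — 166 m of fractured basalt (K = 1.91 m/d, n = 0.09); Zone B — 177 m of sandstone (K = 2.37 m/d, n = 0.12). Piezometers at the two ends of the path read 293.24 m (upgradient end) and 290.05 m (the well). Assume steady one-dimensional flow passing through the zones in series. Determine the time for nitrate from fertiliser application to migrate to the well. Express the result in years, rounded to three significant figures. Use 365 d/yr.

Total head drop ΔH = 293.24 − 290.05 = 3.19 m
Continuity: the same q passes through each zone, so ΔH = q·Σ(L_j/K_j) — the zones act as resistances in series.
Σ(L/K) = 166/1.91 + 177/2.37 = 86.91 + 74.68 = 161.6 d
q = ΔH / Σ(L/K) = 3.19 / 161.6 = 0.01974 m/d (same in every zone)
Zone A: v = q/n = 0.01974/0.09 = 0.2193 m/d → t_A = 166/0.2193 = 756.8 d
Zone B: v = q/n = 0.01974/0.12 = 0.1645 m/d → t_B = 177/0.1645 = 1076 d
Total t = 756.8 + 1076 = 1833 d
   = 1833 / 365 = 5.02 yr

5.02 years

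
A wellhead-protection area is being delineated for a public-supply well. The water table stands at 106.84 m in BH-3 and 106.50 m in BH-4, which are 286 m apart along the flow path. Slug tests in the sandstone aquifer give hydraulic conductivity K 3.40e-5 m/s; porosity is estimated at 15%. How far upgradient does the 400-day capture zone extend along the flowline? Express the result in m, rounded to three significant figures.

9.31 m

Hydraulic gradient i = (106.84 − 106.50) / 286 = 0.34 / 286 = 0.001189
K = 3.40e-5 m/s × 86400 s/d = 2.938 m/d
Darcy flux q = K·i = 2.938 × 0.001189 = 0.003492 m/d
Seepage velocity v = q / n = 0.003492 / 0.15 = 0.02328 m/d
L = v × T = 0.02328 × 400 = 9.313 m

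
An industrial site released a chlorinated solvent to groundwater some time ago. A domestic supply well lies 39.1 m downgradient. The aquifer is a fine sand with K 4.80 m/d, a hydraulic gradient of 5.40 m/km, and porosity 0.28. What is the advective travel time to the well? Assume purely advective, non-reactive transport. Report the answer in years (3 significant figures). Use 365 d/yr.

Darcy flux q = K·i = 4.80 × 0.0054 = 0.02592 m/d
Average linear velocity = 0.02592 / 0.28 = 0.09257 m/d
t = L / v = 39.1 / 0.09257 = 422.4 d
   = 422.4 / 365 = 1.16 yr

1.16 years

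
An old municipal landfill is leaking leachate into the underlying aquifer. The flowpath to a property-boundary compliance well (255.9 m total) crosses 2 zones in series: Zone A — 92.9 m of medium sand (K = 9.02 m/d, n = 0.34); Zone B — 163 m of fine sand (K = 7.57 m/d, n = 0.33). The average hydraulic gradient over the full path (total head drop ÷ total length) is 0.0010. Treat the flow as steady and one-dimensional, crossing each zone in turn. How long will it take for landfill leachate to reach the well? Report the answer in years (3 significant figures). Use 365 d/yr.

Continuity: the same q passes through each zone, so ΔH = q·Σ(L_j/K_j) — the zones act as resistances in series.
Σ(L/K) = 92.9/9.02 + 163/7.57 = 10.30 + 21.53 = 31.83 d
K_eq = L_total / Σ(L/K) = 255.9 / 31.83 = 8.039 m/d
q = K_eq · i = 8.039 × 0.0010 = 0.008039 m/d (same in every zone)
Zone A: v = q/n = 0.008039/0.34 = 0.02364 m/d → t_A = 92.9/0.02364 = 3929 d
Zone B: v = q/n = 0.008039/0.33 = 0.02436 m/d → t_B = 163/0.02436 = 6691 d
Total t = 3929 + 6691 = 10620 d
   = 10620 / 365 = 29.1 yr

29.1 years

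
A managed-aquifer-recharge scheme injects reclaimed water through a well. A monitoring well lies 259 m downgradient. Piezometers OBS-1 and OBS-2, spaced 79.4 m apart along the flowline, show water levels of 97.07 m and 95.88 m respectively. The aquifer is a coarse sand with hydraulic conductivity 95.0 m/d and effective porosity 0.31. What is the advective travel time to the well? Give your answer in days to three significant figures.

56.4 days

Hydraulic gradient i = (97.07 − 95.88) / 79.4 = 1.19 / 79.4 = 0.01499
Specific discharge q = 95.0 × 0.01499 = 1.424 m/d
Seepage velocity v = q / n = 1.424 / 0.31 = 4.593 m/d
t = L / v = 259 / 4.593 = 56.39 d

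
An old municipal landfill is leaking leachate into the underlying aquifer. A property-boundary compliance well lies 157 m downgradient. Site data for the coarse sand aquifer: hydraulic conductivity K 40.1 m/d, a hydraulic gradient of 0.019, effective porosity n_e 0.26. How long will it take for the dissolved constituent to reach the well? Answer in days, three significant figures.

Darcy flux q = K·i = 40.1 × 0.019 = 0.7619 m/d
v = Ki/n = 40.1·0.019/0.26 = 2.930 m/d
t = L / v = 157 / 2.930 = 53.58 d

53.6 days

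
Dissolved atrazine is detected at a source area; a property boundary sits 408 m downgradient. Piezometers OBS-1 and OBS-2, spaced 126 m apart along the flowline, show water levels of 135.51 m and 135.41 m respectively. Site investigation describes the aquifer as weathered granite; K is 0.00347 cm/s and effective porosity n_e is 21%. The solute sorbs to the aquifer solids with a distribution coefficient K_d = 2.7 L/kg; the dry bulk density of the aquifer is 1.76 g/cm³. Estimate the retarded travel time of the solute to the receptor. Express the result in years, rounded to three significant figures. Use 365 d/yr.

Hydraulic gradient i = (135.51 − 135.41) / 126 = 0.10 / 126 = 7.937e-4
K = 0.00347 cm/s × 864 = 2.998 m/d
Darcy flux q = K·i = 2.998 × 7.937e-4 = 0.002379 m/d
v = Ki/n = 2.998·7.937e-4/0.21 = 0.01133 m/d
Retardation R = 1 + ρ_b·K_d/n = 1 + 1.76×2.7/0.21 = 23.63
Contaminant velocity v_c = v/R = 0.01133/23.63 = 4.795e-4 m/d
t = L/v_c = 408/4.795e-4 = 850800 d
   = 850800/365 = 2330 yr

2330 years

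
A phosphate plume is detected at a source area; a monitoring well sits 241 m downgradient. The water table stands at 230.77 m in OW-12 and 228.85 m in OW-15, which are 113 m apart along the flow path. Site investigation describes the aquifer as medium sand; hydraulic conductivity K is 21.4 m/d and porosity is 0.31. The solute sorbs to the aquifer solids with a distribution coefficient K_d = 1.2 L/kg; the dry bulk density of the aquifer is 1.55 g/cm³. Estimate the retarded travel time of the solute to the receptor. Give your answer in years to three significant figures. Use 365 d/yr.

3.94 years

Hydraulic gradient i = (230.77 − 228.85) / 113 = 1.92 / 113 = 0.01699
q = Ki = 21.4 × 0.01699 = 0.3636 m/d
Seepage velocity v = q / n = 0.3636 / 0.31 = 1.173 m/d
Retardation R = 1 + ρ_b·K_d/n = 1 + 1.55×1.2/0.31 = 7.000
Contaminant velocity v_c = v/R = 1.173/7.000 = 0.1676 m/d
t = L/v_c = 241/0.1676 = 1438 d
   = 1438/365 = 3.94 yr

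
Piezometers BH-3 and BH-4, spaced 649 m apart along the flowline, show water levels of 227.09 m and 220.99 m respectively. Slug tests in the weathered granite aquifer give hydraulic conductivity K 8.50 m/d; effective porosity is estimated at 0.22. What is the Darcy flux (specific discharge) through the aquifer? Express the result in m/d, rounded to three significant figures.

0.0799 m/d

Hydraulic gradient i = (227.09 − 220.99) / 649 = 6.10 / 649 = 0.009399
Darcy flux q = K·i = 8.50 × 0.009399 = 0.07989 m/d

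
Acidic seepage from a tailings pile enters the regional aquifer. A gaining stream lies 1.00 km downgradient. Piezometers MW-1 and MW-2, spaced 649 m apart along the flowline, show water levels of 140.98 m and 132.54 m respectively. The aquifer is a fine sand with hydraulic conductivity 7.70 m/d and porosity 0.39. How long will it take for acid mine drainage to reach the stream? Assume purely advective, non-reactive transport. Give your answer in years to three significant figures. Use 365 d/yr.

10.7 years

Hydraulic gradient i = (140.98 − 132.54) / 649 = 8.44 / 649 = 0.01300
Darcy flux q = K·i = 7.70 × 0.01300 = 0.1001 m/d
Average linear velocity = 0.1001 / 0.39 = 0.2568 m/d
L = 1.00 km = 1000 m
t = L / v = 1000 / 0.2568 = 3895 d
   = 3895 / 365 = 10.7 yr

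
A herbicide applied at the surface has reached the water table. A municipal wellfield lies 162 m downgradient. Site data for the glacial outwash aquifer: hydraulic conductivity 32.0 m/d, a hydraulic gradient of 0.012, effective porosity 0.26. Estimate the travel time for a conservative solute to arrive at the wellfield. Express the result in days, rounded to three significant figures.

110 days

Specific discharge q = 32.0 × 0.012 = 0.3840 m/d
v_s = q/n_e = 0.3840/0.26 = 1.477 m/d
t = L / v = 162 / 1.477 = 109.7 d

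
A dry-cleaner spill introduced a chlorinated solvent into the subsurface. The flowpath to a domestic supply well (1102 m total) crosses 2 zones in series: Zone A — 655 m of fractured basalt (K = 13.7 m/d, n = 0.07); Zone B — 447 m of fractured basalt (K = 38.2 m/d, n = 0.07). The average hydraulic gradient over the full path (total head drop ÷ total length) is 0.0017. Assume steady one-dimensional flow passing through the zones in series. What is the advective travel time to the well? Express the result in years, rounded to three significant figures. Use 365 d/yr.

6.71 years

Continuity: the same q passes through each zone, so ΔH = q·Σ(L_j/K_j) — the zones act as resistances in series.
Σ(L/K) = 655/13.7 + 447/38.2 = 47.81 + 11.70 = 59.51 d
K_eq = L_total / Σ(L/K) = 1102 / 59.51 = 18.52 m/d
q = K_eq · i = 18.52 × 0.0017 = 0.03148 m/d (same in every zone)
Zone A: v = q/n = 0.03148/0.07 = 0.4497 m/d → t_A = 655/0.4497 = 1457 d
Zone B: v = q/n = 0.03148/0.07 = 0.4497 m/d → t_B = 447/0.4497 = 994.0 d
Total t = 1457 + 994.0 = 2450 d
   = 2450 / 365 = 6.71 yr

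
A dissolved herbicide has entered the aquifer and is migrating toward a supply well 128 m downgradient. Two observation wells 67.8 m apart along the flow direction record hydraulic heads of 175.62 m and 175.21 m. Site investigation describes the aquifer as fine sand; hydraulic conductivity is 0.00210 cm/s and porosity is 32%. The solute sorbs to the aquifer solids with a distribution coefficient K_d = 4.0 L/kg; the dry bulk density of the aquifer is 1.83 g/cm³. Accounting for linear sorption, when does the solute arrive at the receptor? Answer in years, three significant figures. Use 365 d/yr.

Hydraulic gradient i = (175.62 − 175.21) / 67.8 = 0.41 / 67.8 = 0.006047
K = 0.00210 cm/s × 864 = 1.814 m/d
Darcy flux q = K·i = 1.814 × 0.006047 = 0.01097 m/d
v_s = q/n_e = 0.01097/0.32 = 0.03429 m/d
Retardation R = 1 + ρ_b·K_d/n = 1 + 1.83×4.0/0.32 = 23.88
Contaminant velocity v_c = v/R = 0.03429/23.88 = 0.001436 m/d
t = L/v_c = 128/0.001436 = 89130 d
   = 89130/365 = 244 yr

244 years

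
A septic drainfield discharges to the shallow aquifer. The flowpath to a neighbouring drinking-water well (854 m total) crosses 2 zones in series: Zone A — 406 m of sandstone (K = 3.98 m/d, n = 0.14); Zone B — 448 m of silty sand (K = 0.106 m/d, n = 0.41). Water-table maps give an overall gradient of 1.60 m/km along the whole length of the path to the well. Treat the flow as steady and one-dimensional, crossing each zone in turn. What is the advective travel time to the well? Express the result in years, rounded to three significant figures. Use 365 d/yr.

2090 years

Continuity: the same q passes through each zone, so ΔH = q·Σ(L_j/K_j) — the zones act as resistances in series.
Σ(L/K) = 406/3.98 + 448/0.106 = 102.0 + 4226 = 4328 d
K_eq = L_total / Σ(L/K) = 854 / 4328 = 0.1973 m/d
q = K_eq · i = 0.1973 × 0.0016 = 3.157e-4 m/d (same in every zone)
Zone A: v = q/n = 3.157e-4/0.14 = 0.002255 m/d → t_A = 406/0.002255 = 180100 d
Zone B: v = q/n = 3.157e-4/0.41 = 7.700e-4 m/d → t_B = 448/7.700e-4 = 581900 d
Total t = 180100 + 581900 = 761900 d
   = 761900 / 365 = 2090 yr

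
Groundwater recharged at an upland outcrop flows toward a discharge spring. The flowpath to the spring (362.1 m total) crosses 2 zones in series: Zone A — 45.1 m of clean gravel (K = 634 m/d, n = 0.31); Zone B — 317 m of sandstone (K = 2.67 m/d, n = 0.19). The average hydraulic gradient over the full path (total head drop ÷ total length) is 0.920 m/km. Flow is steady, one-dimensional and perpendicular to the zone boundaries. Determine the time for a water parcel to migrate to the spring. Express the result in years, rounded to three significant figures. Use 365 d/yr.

Steady 1-D flow in series ⇒ the Darcy flux q is identical in every zone and the zone head losses add (resistances L/K in series).
Σ(L/K) = 45.1/634 + 317/2.67 = 0.07114 + 118.7 = 118.8 d
K_eq = L_total / Σ(L/K) = 362.1 / 118.8 = 3.048 m/d
q = K_eq · i = 3.048 × 9.2e-4 = 0.002804 m/d (same in every zone)
Zone A: v = q/n = 0.002804/0.31 = 0.009046 m/d → t_A = 45.1/0.009046 = 4986 d
Zone B: v = q/n = 0.002804/0.19 = 0.01476 m/d → t_B = 317/0.01476 = 21480 d
Total t = 4986 + 21480 = 26460 d
   = 26460 / 365 = 72.5 yr

72.5 years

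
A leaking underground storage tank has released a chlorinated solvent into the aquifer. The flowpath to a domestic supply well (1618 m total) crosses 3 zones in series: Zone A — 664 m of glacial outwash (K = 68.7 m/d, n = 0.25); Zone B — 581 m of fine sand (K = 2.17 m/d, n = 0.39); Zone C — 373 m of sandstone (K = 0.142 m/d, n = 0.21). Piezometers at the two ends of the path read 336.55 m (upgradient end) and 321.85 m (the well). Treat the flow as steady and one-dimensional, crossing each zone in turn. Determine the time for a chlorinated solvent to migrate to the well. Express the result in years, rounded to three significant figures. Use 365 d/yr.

Total head drop ΔH = 336.55 − 321.85 = 14.70 m
Steady 1-D flow in series ⇒ the Darcy flux q is identical in every zone and the zone head losses add (resistances L/K in series).
Σ(L/K) = 664/68.7 + 581/2.17 + 373/0.142 = 9.665 + 267.7 + 2627 = 2904 d
q = ΔH / Σ(L/K) = 14.70 / 2904 = 0.005062 m/d (same in every zone)
Zone A: v = q/n = 0.005062/0.25 = 0.02025 m/d → t_A = 664/0.02025 = 32800 d
Zone B: v = q/n = 0.005062/0.39 = 0.01298 m/d → t_B = 581/0.01298 = 44770 d
Zone C: v = q/n = 0.005062/0.21 = 0.02410 m/d → t_C = 373/0.02410 = 15480 d
Total t = 32800 + 44770 + 15480 = 93040 d
   = 93040 / 365 = 255 yr

255 years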